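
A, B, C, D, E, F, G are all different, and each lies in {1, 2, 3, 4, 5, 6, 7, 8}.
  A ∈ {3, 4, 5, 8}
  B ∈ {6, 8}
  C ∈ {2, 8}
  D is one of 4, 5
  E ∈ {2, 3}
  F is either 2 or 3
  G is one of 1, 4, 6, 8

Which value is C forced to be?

Among the 7 variables, 1 fits only G (and all 7 values in {1, 2, 3, 4, 5, 6, 8} must be used), so G = 1.
The 6 still-open variables together cover exactly {2, 3, 4, 5, 6, 8} — 6 values for 6 variables — and 6 appears only in B's list, so B = 6.
The 2 variables E and F are confined to {2, 3}, which locks those values in; drop them from A, C.
So C = 8.

8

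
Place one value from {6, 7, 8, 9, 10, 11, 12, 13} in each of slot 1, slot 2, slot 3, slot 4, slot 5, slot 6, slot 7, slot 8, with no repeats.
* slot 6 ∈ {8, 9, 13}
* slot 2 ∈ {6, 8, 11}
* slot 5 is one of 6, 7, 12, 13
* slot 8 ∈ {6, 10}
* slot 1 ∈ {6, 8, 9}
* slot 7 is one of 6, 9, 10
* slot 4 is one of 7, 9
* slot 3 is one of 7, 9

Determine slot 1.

The 8 variables draw from only 8 values {6, 7, 8, 9, 10, 11, 12, 13}, so each is used; only slot 2 can be 11, hence slot 2 = 11.
Among the 7 still-open variables, 12 fits only slot 5 (and all 7 values in {6, 7, 8, 9, 10, 12, 13} must be used), so slot 5 = 12.
Among the 6 still-open variables, 13 fits only slot 6 (and all 6 values in {6, 7, 8, 9, 10, 13} must be used), so slot 6 = 13.
The 5 still-open variables together cover exactly {6, 7, 8, 9, 10} — 5 values for 5 variables — and 8 appears only in slot 1's list, so slot 1 = 8.

8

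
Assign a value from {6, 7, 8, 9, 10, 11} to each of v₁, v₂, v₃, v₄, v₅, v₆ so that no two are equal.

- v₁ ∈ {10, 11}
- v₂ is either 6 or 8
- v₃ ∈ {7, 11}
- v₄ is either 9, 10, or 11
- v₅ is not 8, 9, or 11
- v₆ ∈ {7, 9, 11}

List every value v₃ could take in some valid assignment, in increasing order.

The 6 variables together cover exactly {6, 7, 8, 9, 10, 11} — 6 values for 6 variables — and 8 appears only in v₂'s list, so v₂ = 8.
The 5 still-open variables together cover exactly {6, 7, 9, 10, 11} — 5 values for 5 variables — and 6 appears only in v₅'s list, so v₅ = 6.
No further eliminations apply; v₃ can still be any of 7, 11.

7, 11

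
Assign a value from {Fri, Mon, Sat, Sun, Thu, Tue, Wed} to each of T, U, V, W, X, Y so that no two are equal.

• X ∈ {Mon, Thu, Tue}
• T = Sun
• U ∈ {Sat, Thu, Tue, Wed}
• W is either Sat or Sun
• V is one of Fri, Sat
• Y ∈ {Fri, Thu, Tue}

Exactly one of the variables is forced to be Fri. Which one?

V

T must be Sun (only option left). Eliminate Sun elsewhere: W.
That leaves W = Sat. Strike Sat from U, V.
So Fri goes to V.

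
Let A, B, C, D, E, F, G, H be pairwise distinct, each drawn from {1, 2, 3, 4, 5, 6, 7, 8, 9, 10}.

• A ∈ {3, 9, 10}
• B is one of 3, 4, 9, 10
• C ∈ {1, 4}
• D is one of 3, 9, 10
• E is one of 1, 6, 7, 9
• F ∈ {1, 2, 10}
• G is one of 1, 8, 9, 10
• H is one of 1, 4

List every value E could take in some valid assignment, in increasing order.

C and H share exactly the 2 values {1, 4}; by pigeonhole those values go to them, so strike 1, 4 from B, E, F, G.
A, B, D between them cover only {3, 9, 10} — a naked triple. Remove those values from E, F, G.
F must be 2 (only option left).
G's domain is down to {8}, so G = 8.
No further eliminations apply; E can still be any of 6, 7.

6, 7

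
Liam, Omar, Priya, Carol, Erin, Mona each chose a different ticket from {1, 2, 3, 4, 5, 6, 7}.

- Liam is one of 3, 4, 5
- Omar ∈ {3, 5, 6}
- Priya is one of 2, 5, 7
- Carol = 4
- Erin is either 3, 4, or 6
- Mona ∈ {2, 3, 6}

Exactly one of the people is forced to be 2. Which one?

Mona

Carol must be 4 (only option left). Eliminate 4 elsewhere: Liam, Erin.
Among the 5 still-open variables, 7 fits only Priya (and all 5 values in {2, 3, 5, 6, 7} must be used), so Priya = 7.
The 4 still-open variables together cover exactly {2, 3, 5, 6} — 4 values for 4 variables — and 2 appears only in Mona's list, so Mona = 2.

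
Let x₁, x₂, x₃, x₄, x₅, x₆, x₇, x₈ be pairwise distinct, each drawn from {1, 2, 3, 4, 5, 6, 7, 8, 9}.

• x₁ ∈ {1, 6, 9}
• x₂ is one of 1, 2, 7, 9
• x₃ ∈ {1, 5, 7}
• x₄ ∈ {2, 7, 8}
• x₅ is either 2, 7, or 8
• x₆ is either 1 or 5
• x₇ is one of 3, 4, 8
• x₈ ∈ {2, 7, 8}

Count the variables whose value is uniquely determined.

2

x₄, x₅, x₈ share exactly the 3 values {2, 7, 8}; by pigeonhole those values go to them, so strike 2, 7, 8 from x₂, x₃, x₇.
The 2 variables x₃ and x₆ are confined to {1, 5}, which locks those values in; drop them from x₁, x₂.
x₂ must be 9 (only option left). Remove 9 from x₁.
x₁ has just one choice, so x₁ = 6.
Determined: x₁=6, x₂=9. The other variables each still have more than one consistent value. That makes 2.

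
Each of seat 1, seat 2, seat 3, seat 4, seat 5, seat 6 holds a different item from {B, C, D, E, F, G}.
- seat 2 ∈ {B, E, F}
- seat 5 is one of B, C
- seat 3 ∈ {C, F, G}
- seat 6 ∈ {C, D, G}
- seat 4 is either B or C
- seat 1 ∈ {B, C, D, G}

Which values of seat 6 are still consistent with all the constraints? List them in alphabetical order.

D, G

The 6 variables together cover exactly {B, C, D, E, F, G} — 6 values for 6 variables — and E appears only in seat 2's list, so seat 2 = E.
The 5 still-open variables together cover exactly {B, C, D, F, G} — 5 values for 5 variables — and F appears only in seat 3's list, so seat 3 = F.
seat 4 and seat 5 between them cover only {B, C} — a naked pair. Remove those values from seat 1, seat 6.
No further eliminations apply; seat 6 can still be any of D, G.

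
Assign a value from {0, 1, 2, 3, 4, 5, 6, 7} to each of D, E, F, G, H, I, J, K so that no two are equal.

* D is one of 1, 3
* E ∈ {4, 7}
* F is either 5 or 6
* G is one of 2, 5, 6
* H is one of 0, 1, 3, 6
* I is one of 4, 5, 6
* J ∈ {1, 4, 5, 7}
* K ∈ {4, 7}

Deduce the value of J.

1

The 8 variables draw from only 8 values {0, 1, 2, 3, 4, 5, 6, 7}, so each is used; only H can be 0, hence H = 0.
Among the 7 still-open variables, 2 fits only G (and all 7 values in {1, 2, 3, 4, 5, 6, 7} must be used), so G = 2.
The 6 still-open variables draw from only 6 values {1, 3, 4, 5, 6, 7}, so each is used; only D can be 3, hence D = 3.
The 5 still-open variables together cover exactly {1, 4, 5, 6, 7} — 5 values for 5 variables — and 1 appears only in J's list, so J = 1.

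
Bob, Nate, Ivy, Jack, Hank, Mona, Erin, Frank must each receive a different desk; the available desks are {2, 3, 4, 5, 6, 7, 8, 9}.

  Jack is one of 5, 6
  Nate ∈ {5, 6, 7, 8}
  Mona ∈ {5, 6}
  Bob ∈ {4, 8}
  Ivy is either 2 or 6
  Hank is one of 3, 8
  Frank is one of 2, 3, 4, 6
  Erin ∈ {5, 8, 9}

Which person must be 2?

Ivy

The 8 variables together cover exactly {2, 3, 4, 5, 6, 7, 8, 9} — 8 values for 8 variables — and 7 appears only in Nate's list, so Nate = 7.
Among the 7 still-open variables, 9 fits only Erin (and all 7 values in {2, 3, 4, 5, 6, 8, 9} must be used), so Erin = 9.
Jack and Mona share exactly the 2 values {5, 6}; by pigeonhole those values go to them, so strike 5, 6 from Ivy, Frank.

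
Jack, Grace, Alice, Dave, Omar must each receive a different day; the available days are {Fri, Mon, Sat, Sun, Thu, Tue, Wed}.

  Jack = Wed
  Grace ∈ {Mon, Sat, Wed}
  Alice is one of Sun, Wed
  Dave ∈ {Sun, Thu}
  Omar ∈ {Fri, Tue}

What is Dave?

Jack's domain is down to {Wed}, so Jack = Wed. Eliminate Wed elsewhere: Grace, Alice.
Alice has just one choice, so Alice = Sun. Eliminate Sun elsewhere: Dave.
So Dave = Thu.

Thu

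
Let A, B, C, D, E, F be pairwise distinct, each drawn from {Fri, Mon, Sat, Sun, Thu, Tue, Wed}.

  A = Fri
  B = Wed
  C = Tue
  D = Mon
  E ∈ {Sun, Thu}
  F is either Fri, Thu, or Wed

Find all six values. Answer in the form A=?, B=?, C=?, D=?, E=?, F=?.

A must be Fri (only option left). Strike Fri from F.
That leaves B = Wed. So F can't be Wed.
C has just one choice, so C = Tue.
That leaves D = Mon.
F's domain is down to {Thu}, so F = Thu. Remove Thu from E.
E's domain is down to {Sun}, so E = Sun.

A=Fri, B=Wed, C=Tue, D=Mon, E=Sun, F=Thu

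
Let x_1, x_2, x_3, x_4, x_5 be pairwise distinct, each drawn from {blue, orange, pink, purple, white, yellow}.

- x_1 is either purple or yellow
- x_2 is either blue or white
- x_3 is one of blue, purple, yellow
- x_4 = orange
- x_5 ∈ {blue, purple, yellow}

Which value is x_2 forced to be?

x_4 must be orange (only option left).
The 4 still-open variables draw from only 4 values {blue, purple, white, yellow}, so each is used; only x_2 can be white, hence x_2 = white.

white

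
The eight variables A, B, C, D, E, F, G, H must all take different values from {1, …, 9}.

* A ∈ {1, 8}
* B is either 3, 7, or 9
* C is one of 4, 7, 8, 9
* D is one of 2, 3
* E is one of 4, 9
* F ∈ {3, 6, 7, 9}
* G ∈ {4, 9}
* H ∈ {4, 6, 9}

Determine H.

Among the 8 variables, 1 fits only A (and all 8 values in {1, 2, 3, 4, 6, 7, 8, 9} must be used), so A = 1.
Among the 7 still-open variables, 2 fits only D (and all 7 values in {2, 3, 4, 6, 7, 8, 9} must be used), so D = 2.
Among the 6 still-open variables, 8 fits only C (and all 6 values in {3, 4, 6, 7, 8, 9} must be used), so C = 8.
E and G share exactly the 2 values {4, 9}; by pigeonhole those values go to them, so strike 4, 9 from B, F, H.
So H = 6.

6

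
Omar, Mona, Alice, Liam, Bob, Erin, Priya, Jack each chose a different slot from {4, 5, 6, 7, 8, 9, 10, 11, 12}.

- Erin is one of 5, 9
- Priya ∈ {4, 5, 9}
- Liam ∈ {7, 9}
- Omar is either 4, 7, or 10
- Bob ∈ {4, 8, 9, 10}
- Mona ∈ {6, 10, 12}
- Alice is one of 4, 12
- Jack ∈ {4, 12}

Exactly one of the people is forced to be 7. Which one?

Liam

The 8 variables together cover exactly {4, 5, 6, 7, 8, 9, 10, 12} — 8 values for 8 variables — and 6 appears only in Mona's list, so Mona = 6.
The 7 still-open variables draw from only 7 values {4, 5, 7, 8, 9, 10, 12}, so each is used; only Bob can be 8, hence Bob = 8.
The 6 still-open variables together cover exactly {4, 5, 7, 9, 10, 12} — 6 values for 6 variables — and 10 appears only in Omar's list, so Omar = 10.
Among the 5 still-open variables, 7 fits only Liam (and all 5 values in {4, 5, 7, 9, 12} must be used), so Liam = 7.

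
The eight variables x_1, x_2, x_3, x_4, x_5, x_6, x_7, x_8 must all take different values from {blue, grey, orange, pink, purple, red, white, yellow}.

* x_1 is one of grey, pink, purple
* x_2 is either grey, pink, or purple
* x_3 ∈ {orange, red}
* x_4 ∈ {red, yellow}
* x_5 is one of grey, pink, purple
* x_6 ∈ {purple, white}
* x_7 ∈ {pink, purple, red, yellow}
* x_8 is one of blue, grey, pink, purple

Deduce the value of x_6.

The 8 variables together cover exactly {blue, grey, orange, pink, purple, red, white, yellow} — 8 values for 8 variables — and blue appears only in x_8's list, so x_8 = blue.
Among the 7 still-open variables, orange fits only x_3 (and all 7 values in {grey, orange, pink, purple, red, white, yellow} must be used), so x_3 = orange.
The 6 still-open variables together cover exactly {grey, pink, purple, red, white, yellow} — 6 values for 6 variables — and white appears only in x_6's list, so x_6 = white.

white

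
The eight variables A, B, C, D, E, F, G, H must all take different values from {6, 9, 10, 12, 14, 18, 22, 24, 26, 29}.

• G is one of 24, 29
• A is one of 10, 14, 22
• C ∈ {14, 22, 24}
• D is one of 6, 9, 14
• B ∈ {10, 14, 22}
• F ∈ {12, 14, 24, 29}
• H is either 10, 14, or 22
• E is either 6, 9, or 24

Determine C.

24

The 8 variables together cover exactly {6, 9, 10, 12, 14, 22, 24, 29} — 8 values for 8 variables — and 12 appears only in F's list, so F = 12.
The 7 still-open variables draw from only 7 values {6, 9, 10, 14, 22, 24, 29}, so each is used; only G can be 29, hence G = 29.
A, B, H between them cover only {10, 14, 22} — a naked triple. Remove those values from C, D.
So C = 24.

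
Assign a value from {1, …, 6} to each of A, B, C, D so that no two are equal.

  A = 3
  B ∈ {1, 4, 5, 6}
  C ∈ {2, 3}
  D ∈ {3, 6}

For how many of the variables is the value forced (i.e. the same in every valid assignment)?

3

A must be 3 (only option left). So C, D can't be 3.
That leaves C = 2.
D's domain is down to {6}, so D = 6. Eliminate 6 elsewhere: B.
Determined: A=3, C=2, D=6. The other variables each still have more than one consistent value. That makes 3.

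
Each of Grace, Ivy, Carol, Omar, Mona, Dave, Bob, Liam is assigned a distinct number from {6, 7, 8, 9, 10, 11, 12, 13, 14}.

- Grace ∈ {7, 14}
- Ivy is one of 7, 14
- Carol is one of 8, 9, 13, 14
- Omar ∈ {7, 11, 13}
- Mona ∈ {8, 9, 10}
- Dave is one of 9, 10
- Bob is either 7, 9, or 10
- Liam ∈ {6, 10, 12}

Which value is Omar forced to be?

11

Grace and Ivy between them cover only {7, 14} — a naked pair. Remove those values from Carol, Omar, Bob.
The 2 variables Dave and Bob are confined to {9, 10}, which locks those values in; drop them from Carol, Mona, Liam.
Mona has just one choice, so Mona = 8. Strike 8 from Carol.
Carol's domain is down to {13}, so Carol = 13. Eliminate 13 elsewhere: Omar.
So Omar = 11.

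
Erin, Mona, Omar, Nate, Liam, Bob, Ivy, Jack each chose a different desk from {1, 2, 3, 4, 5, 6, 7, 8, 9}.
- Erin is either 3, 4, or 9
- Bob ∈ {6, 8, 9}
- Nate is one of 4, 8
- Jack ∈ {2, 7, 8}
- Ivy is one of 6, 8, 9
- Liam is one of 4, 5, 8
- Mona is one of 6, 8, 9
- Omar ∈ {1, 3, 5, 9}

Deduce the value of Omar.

1

Mona, Bob, Ivy between them cover only {6, 8, 9} — a naked triple. Remove those values from Erin, Omar, Nate, Liam, Jack.
Nate must be 4 (only option left). Eliminate 4 elsewhere: Erin, Liam.
Liam has just one choice, so Liam = 5. Eliminate 5 elsewhere: Omar.
Erin has just one choice, so Erin = 3. Remove 3 from Omar.
So Omar = 1.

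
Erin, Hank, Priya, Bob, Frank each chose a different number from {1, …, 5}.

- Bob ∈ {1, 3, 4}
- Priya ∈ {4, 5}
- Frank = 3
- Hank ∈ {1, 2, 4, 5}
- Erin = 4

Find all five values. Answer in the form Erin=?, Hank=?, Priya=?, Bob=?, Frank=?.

Erin has just one choice, so Erin = 4. Eliminate 4 elsewhere: Hank, Priya, Bob.
Priya has just one choice, so Priya = 5. Strike 5 from Hank.
Frank has just one choice, so Frank = 3. Remove 3 from Bob.
Bob must be 1 (only option left). Strike 1 from Hank.
Hank must be 2 (only option left).

Erin=4, Hank=2, Priya=5, Bob=1, Frank=3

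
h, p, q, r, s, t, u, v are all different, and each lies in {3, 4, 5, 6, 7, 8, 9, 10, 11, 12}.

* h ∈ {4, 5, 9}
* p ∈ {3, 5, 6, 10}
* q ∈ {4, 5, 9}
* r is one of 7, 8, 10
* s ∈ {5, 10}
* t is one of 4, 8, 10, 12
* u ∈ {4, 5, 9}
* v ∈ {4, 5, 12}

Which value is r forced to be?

7

h, q, u share exactly the 3 values {4, 5, 9}; by pigeonhole those values go to them, so strike 4, 5, 9 from p, s, t, v.
s has just one choice, so s = 10. So p, r, t can't be 10.
That leaves v = 12. Strike 12 from t.
t's domain is down to {8}, so t = 8. So r can't be 8.
So r = 7.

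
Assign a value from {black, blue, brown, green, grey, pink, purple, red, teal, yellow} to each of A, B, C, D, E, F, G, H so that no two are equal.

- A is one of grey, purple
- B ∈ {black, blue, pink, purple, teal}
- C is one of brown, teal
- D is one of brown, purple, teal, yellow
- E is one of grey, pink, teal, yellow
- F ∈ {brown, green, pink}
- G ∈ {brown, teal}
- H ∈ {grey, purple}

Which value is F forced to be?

A and H share exactly the 2 values {grey, purple}; by pigeonhole those values go to them, so strike grey, purple from B, D, E.
C and G share exactly the 2 values {brown, teal}; by pigeonhole those values go to them, so strike brown, teal from B, D, E, F.
D must be yellow (only option left). Strike yellow from E.
E must be pink (only option left). Eliminate pink elsewhere: B, F.
So F = green.

green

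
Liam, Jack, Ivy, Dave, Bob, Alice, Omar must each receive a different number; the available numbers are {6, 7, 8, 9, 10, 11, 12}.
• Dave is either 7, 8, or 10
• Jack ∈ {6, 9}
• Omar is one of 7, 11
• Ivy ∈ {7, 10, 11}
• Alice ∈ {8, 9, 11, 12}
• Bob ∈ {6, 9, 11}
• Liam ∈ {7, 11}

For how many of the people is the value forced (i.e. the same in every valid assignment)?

3

The 7 variables draw from only 7 values {6, 7, 8, 9, 10, 11, 12}, so each is used; only Alice can be 12, hence Alice = 12.
The 6 still-open variables draw from only 6 values {6, 7, 8, 9, 10, 11}, so each is used; only Dave can be 8, hence Dave = 8.
The 5 still-open variables draw from only 5 values {6, 7, 9, 10, 11}, so each is used; only Ivy can be 10, hence Ivy = 10.
Liam and Omar between them cover only {7, 11} — a naked pair. Remove those values from Bob.
Determined: Ivy=10, Dave=8, Alice=12. The other people each still have more than one consistent value. That makes 3.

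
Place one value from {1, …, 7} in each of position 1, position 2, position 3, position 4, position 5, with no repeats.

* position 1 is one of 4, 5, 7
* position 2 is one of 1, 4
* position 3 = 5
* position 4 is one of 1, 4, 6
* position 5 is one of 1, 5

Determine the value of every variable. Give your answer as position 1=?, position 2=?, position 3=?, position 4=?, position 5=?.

position 1=7, position 2=4, position 3=5, position 4=6, position 5=1

position 3's domain is down to {5}, so position 3 = 5. Strike 5 from position 1, position 5.
position 5 has just one choice, so position 5 = 1. So position 2, position 4 can't be 1.
position 2's domain is down to {4}, so position 2 = 4. Strike 4 from position 1, position 4.
That leaves position 4 = 6.
position 1's domain is down to {7}, so position 1 = 7.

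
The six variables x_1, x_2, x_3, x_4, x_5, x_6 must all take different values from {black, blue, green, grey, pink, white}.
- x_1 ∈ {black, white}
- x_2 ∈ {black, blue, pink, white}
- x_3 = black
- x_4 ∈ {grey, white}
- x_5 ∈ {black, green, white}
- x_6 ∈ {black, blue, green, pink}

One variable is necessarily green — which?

x_3 has just one choice, so x_3 = black. Eliminate black elsewhere: x_1, x_2, x_5, x_6.
That leaves x_1 = white. So x_2, x_4, x_5 can't be white.
So green goes to x_5.

x_5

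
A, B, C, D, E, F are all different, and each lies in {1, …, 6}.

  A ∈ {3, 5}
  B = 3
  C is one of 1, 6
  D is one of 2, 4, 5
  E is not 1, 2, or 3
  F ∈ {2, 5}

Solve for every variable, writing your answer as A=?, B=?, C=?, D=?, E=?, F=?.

A=5, B=3, C=1, D=4, E=6, F=2

B's domain is down to {3}, so B = 3. Remove 3 from A.
A must be 5 (only option left). Strike 5 from D, E, F.
F has just one choice, so F = 2. Remove 2 from D.
D must be 4 (only option left). So E can't be 4.
E has just one choice, so E = 6. Eliminate 6 elsewhere: C.
C has just one choice, so C = 1.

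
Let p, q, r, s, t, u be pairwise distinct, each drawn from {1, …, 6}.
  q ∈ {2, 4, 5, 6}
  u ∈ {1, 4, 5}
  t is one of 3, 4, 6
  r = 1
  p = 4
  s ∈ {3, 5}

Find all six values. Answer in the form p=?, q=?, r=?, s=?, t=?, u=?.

p's domain is down to {4}, so p = 4. Strike 4 from q, t, u.
r has just one choice, so r = 1. Remove 1 from u.
That leaves u = 5. So q, s can't be 5.
s's domain is down to {3}, so s = 3. Remove 3 from t.
t must be 6 (only option left). So q can't be 6.
q has just one choice, so q = 2.

p=4, q=2, r=1, s=3, t=6, u=5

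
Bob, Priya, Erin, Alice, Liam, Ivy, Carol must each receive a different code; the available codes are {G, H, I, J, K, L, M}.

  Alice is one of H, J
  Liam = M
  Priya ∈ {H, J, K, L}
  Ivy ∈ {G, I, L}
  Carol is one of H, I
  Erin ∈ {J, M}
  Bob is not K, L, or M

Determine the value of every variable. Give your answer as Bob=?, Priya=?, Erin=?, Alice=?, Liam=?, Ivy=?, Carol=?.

Bob=G, Priya=K, Erin=J, Alice=H, Liam=M, Ivy=L, Carol=I

Liam's domain is down to {M}, so Liam = M. Remove M from Erin.
Erin must be J (only option left). Strike J from Bob, Priya, Alice.
Alice has just one choice, so Alice = H. Strike H from Bob, Priya, Carol.
That leaves Carol = I. Strike I from Bob, Ivy.
Bob has just one choice, so Bob = G. Eliminate G elsewhere: Ivy.
That leaves Ivy = L. Remove L from Priya.
Priya's domain is down to {K}, so Priya = K.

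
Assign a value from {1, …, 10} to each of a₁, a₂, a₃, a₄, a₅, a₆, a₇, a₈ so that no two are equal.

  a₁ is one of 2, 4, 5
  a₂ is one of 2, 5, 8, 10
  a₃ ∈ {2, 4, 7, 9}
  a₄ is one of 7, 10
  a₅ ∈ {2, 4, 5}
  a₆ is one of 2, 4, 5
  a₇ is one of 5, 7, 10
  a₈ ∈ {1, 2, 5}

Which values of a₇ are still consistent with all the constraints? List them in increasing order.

Among the 8 variables, 1 fits only a₈ (and all 8 values in {1, 2, 4, 5, 7, 8, 9, 10} must be used), so a₈ = 1.
The 7 still-open variables draw from only 7 values {2, 4, 5, 7, 8, 9, 10}, so each is used; only a₂ can be 8, hence a₂ = 8.
Among the 6 still-open variables, 9 fits only a₃ (and all 6 values in {2, 4, 5, 7, 9, 10} must be used), so a₃ = 9.
a₁, a₅, a₆ share exactly the 3 values {2, 4, 5}; by pigeonhole those values go to them, so strike 2, 4, 5 from a₇.
No further eliminations apply; a₇ can still be any of 7, 10.

7, 10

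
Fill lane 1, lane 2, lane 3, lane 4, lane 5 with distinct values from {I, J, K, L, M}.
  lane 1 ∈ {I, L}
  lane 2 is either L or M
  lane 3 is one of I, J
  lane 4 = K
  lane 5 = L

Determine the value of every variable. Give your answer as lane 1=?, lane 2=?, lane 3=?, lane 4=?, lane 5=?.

lane 1=I, lane 2=M, lane 3=J, lane 4=K, lane 5=L

lane 4's domain is down to {K}, so lane 4 = K.
lane 5 has just one choice, so lane 5 = L. So lane 1, lane 2 can't be L.
lane 1 has just one choice, so lane 1 = I. So lane 3 can't be I.
lane 2's domain is down to {M}, so lane 2 = M.
lane 3 has just one choice, so lane 3 = J.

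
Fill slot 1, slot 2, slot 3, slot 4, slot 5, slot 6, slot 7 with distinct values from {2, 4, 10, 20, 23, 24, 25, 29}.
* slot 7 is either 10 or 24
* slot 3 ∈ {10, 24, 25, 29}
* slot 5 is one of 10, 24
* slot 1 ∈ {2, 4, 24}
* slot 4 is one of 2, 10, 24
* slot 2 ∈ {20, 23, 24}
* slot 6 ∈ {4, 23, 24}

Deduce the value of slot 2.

The 2 variables slot 5 and slot 7 are confined to {10, 24}, which locks those values in; drop them from slot 1, slot 2, slot 3, slot 4, slot 6.
That leaves slot 4 = 2. Eliminate 2 elsewhere: slot 1.
That leaves slot 1 = 4. Eliminate 4 elsewhere: slot 6.
slot 6 has just one choice, so slot 6 = 23. So slot 2 can't be 23.
So slot 2 = 20.

20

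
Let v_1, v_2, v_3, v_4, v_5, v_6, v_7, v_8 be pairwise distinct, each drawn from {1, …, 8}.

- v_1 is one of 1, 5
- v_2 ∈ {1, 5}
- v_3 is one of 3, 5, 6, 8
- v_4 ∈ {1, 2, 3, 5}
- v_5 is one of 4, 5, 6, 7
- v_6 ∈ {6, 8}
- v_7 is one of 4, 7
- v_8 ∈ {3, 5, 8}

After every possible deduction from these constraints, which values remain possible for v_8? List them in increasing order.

The 8 variables draw from only 8 values {1, 2, 3, 4, 5, 6, 7, 8}, so each is used; only v_4 can be 2, hence v_4 = 2.
The 2 variables v_1 and v_2 are confined to {1, 5}, which locks those values in; drop them from v_3, v_5, v_8.
v_3, v_6, v_8 between them cover only {3, 6, 8} — a naked triple. Remove those values from v_5.
No further eliminations apply; v_8 can still be any of 3, 8.

3, 8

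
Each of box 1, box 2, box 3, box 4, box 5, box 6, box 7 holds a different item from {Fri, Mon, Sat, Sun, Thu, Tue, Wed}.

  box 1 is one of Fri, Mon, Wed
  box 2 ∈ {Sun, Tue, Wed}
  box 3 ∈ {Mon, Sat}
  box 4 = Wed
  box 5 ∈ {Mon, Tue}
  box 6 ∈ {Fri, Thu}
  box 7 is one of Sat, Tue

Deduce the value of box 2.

Sun

box 4 must be Wed (only option left). Remove Wed from box 1, box 2.
Among the 6 still-open variables, Sun fits only box 2 (and all 6 values in {Fri, Mon, Sat, Sun, Thu, Tue} must be used), so box 2 = Sun.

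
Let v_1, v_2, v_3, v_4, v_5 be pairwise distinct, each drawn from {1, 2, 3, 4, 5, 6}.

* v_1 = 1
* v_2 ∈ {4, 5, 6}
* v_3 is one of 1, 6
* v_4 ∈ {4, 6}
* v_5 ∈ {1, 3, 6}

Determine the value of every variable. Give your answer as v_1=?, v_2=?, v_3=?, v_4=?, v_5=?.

v_1 has just one choice, so v_1 = 1. Strike 1 from v_3, v_5.
v_3's domain is down to {6}, so v_3 = 6. Strike 6 from v_2, v_4, v_5.
v_4 has just one choice, so v_4 = 4. So v_2 can't be 4.
v_5's domain is down to {3}, so v_5 = 3.
v_2's domain is down to {5}, so v_2 = 5.

v_1=1, v_2=5, v_3=6, v_4=4, v_5=3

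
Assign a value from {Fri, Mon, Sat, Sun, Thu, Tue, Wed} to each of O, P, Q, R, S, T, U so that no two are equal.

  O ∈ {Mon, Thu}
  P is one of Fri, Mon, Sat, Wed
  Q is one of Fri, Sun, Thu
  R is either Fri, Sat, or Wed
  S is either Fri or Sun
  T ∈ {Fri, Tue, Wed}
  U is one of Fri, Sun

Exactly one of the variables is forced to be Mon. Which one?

O

Among the 7 variables, Tue fits only T (and all 7 values in {Fri, Mon, Sat, Sun, Thu, Tue, Wed} must be used), so T = Tue.
S and U between them cover only {Fri, Sun} — a naked pair. Remove those values from P, Q, R.
Q has just one choice, so Q = Thu. Eliminate Thu elsewhere: O.
So Mon goes to O.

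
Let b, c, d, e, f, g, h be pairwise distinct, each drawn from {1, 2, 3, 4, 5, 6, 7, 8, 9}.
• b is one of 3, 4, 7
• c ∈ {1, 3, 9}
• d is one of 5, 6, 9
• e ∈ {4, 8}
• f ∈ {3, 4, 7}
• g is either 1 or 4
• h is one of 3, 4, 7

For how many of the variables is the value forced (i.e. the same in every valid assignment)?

The 3 variables b, f, h are confined to {3, 4, 7}, which locks those values in; drop them from c, e, g.
e must be 8 (only option left).
g has just one choice, so g = 1. Eliminate 1 elsewhere: c.
c must be 9 (only option left). So d can't be 9.
Determined: c=9, e=8, g=1. The other variables each still have more than one consistent value. That makes 3.

3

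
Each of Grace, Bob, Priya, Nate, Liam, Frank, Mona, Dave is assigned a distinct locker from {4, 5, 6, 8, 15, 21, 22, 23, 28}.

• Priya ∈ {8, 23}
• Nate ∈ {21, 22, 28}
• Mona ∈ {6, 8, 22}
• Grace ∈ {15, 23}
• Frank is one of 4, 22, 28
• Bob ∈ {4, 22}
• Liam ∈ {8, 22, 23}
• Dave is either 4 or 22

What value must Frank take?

28

The 8 variables draw from only 8 values {4, 6, 8, 15, 21, 22, 23, 28}, so each is used; only Mona can be 6, hence Mona = 6.
Among the 7 still-open variables, 15 fits only Grace (and all 7 values in {4, 8, 15, 21, 22, 23, 28} must be used), so Grace = 15.
The 6 still-open variables together cover exactly {4, 8, 21, 22, 23, 28} — 6 values for 6 variables — and 21 appears only in Nate's list, so Nate = 21.
The 5 still-open variables draw from only 5 values {4, 8, 22, 23, 28}, so each is used; only Frank can be 28, hence Frank = 28.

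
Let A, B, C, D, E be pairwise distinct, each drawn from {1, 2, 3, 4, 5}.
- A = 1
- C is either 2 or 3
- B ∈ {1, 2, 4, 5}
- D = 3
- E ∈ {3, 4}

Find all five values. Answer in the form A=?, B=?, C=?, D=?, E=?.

A has just one choice, so A = 1. Strike 1 from B.
D has just one choice, so D = 3. Strike 3 from C, E.
E's domain is down to {4}, so E = 4. Remove 4 from B.
C must be 2 (only option left). So B can't be 2.
B's domain is down to {5}, so B = 5.

A=1, B=5, C=2, D=3, E=4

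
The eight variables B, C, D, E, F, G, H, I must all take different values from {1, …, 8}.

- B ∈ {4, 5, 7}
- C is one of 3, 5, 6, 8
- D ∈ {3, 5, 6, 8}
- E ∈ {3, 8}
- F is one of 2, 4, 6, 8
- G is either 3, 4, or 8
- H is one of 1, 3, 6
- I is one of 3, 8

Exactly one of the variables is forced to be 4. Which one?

The 8 variables draw from only 8 values {1, 2, 3, 4, 5, 6, 7, 8}, so each is used; only H can be 1, hence H = 1.
The 7 still-open variables draw from only 7 values {2, 3, 4, 5, 6, 7, 8}, so each is used; only F can be 2, hence F = 2.
Among the 6 still-open variables, 7 fits only B (and all 6 values in {3, 4, 5, 6, 7, 8} must be used), so B = 7.
Among the 5 still-open variables, 4 fits only G (and all 5 values in {3, 4, 5, 6, 8} must be used), so G = 4.

G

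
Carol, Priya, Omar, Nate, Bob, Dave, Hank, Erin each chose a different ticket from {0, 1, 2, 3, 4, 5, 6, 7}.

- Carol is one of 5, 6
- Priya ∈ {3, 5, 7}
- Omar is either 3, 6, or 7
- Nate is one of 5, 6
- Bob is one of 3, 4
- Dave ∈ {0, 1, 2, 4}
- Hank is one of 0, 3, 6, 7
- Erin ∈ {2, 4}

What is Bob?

4

The 8 variables draw from only 8 values {0, 1, 2, 3, 4, 5, 6, 7}, so each is used; only Dave can be 1, hence Dave = 1.
The 7 still-open variables together cover exactly {0, 2, 3, 4, 5, 6, 7} — 7 values for 7 variables — and 0 appears only in Hank's list, so Hank = 0.
Among the 6 still-open variables, 2 fits only Erin (and all 6 values in {2, 3, 4, 5, 6, 7} must be used), so Erin = 2.
Among the 5 still-open variables, 4 fits only Bob (and all 5 values in {3, 4, 5, 6, 7} must be used), so Bob = 4.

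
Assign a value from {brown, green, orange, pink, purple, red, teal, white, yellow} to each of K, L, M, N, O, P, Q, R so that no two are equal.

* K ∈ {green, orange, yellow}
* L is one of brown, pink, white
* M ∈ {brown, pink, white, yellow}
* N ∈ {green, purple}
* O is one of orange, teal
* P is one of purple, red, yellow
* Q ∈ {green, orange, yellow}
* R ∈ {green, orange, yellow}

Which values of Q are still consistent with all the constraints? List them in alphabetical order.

green, orange, yellow

K, Q, R between them cover only {green, orange, yellow} — a naked triple. Remove those values from M, N, O, P.
That leaves N = purple. Strike purple from P.
O must be teal (only option left).
P's domain is down to {red}, so P = red.
No further eliminations apply; Q can still be any of green, orange, yellow.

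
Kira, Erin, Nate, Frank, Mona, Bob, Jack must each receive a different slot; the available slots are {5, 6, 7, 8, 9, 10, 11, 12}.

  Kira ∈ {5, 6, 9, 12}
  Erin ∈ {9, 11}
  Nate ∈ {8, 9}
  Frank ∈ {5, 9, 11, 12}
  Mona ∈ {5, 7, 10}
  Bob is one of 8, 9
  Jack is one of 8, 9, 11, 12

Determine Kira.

6

Nate and Bob share exactly the 2 values {8, 9}; by pigeonhole those values go to them, so strike 8, 9 from Kira, Erin, Frank, Jack.
Erin must be 11 (only option left). Strike 11 from Frank, Jack.
Jack's domain is down to {12}, so Jack = 12. Eliminate 12 elsewhere: Kira, Frank.
Frank must be 5 (only option left). Strike 5 from Kira, Mona.
So Kira = 6.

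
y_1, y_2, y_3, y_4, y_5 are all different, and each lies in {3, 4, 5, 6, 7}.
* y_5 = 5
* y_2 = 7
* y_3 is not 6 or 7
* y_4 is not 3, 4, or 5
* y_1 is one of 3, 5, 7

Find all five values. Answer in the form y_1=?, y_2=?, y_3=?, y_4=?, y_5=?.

y_1=3, y_2=7, y_3=4, y_4=6, y_5=5

y_2 has just one choice, so y_2 = 7. Eliminate 7 elsewhere: y_1, y_4.
y_4 must be 6 (only option left).
y_5's domain is down to {5}, so y_5 = 5. Eliminate 5 elsewhere: y_1, y_3.
That leaves y_1 = 3. Strike 3 from y_3.
That leaves y_3 = 4.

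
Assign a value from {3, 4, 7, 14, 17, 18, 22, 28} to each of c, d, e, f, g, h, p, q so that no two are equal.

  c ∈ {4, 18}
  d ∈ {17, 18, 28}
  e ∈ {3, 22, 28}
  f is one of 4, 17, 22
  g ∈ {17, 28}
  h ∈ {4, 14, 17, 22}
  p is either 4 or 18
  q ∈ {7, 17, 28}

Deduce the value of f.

22

The 8 variables together cover exactly {3, 4, 7, 14, 17, 18, 22, 28} — 8 values for 8 variables — and 3 appears only in e's list, so e = 3.
The 7 still-open variables draw from only 7 values {4, 7, 14, 17, 18, 22, 28}, so each is used; only q can be 7, hence q = 7.
The 6 still-open variables together cover exactly {4, 14, 17, 18, 22, 28} — 6 values for 6 variables — and 14 appears only in h's list, so h = 14.
Among the 5 still-open variables, 22 fits only f (and all 5 values in {4, 17, 18, 22, 28} must be used), so f = 22.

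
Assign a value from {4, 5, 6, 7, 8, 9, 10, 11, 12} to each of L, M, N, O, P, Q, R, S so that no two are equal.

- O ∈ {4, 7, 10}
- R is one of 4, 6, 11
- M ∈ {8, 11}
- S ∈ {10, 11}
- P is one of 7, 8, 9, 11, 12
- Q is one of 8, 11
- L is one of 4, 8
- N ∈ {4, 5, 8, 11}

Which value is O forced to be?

The 2 variables M and Q are confined to {8, 11}, which locks those values in; drop them from L, N, P, R, S.
L's domain is down to {4}, so L = 4. Eliminate 4 elsewhere: N, O, R.
N has just one choice, so N = 5.
That leaves R = 6.
S's domain is down to {10}, so S = 10. Remove 10 from O.
So O = 7.

7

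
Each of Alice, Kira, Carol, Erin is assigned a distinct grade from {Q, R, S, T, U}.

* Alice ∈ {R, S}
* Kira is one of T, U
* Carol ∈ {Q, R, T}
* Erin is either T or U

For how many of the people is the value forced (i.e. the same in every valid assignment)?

Kira and Erin between them cover only {T, U} — a naked pair. Remove those values from Carol.
Determined: none. The other people each still have more than one consistent value. That makes 0.

0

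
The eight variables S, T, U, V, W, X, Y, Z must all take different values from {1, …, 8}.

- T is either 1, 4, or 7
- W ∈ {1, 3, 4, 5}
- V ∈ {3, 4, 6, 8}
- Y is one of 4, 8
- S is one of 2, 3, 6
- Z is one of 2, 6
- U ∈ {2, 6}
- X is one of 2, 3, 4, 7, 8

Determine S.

3

The 8 variables draw from only 8 values {1, 2, 3, 4, 5, 6, 7, 8}, so each is used; only W can be 5, hence W = 5.
The 7 still-open variables together cover exactly {1, 2, 3, 4, 6, 7, 8} — 7 values for 7 variables — and 1 appears only in T's list, so T = 1.
The 6 still-open variables draw from only 6 values {2, 3, 4, 6, 7, 8}, so each is used; only X can be 7, hence X = 7.
U and Z share exactly the 2 values {2, 6}; by pigeonhole those values go to them, so strike 2, 6 from S, V.
So S = 3.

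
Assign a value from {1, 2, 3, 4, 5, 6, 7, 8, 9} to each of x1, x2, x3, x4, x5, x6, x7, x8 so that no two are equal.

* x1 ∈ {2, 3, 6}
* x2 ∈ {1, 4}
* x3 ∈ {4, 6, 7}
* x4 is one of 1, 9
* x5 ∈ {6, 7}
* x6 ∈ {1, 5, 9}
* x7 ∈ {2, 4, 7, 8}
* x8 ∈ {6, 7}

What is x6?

5

x5 and x8 between them cover only {6, 7} — a naked pair. Remove those values from x1, x3, x7.
x3 must be 4 (only option left). So x2, x7 can't be 4.
That leaves x2 = 1. Strike 1 from x4, x6.
x4 must be 9 (only option left). Strike 9 from x6.
So x6 = 5.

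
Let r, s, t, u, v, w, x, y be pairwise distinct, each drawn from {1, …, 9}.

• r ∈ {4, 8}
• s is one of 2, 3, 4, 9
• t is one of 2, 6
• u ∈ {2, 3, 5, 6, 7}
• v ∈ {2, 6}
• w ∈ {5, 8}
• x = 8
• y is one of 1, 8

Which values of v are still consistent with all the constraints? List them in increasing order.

x's domain is down to {8}, so x = 8. Strike 8 from r, w, y.
y must be 1 (only option left).
r must be 4 (only option left). Remove 4 from s.
w has just one choice, so w = 5. Strike 5 from u.
The 2 variables t and v are confined to {2, 6}, which locks those values in; drop them from s, u.
No further eliminations apply; v can still be any of 2, 6.

2, 6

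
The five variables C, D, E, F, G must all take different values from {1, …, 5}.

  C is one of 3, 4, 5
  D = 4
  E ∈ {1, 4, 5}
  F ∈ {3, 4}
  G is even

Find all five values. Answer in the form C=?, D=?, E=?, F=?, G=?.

C=5, D=4, E=1, F=3, G=2

D must be 4 (only option left). Remove 4 from C, E, F, G.
F has just one choice, so F = 3. Strike 3 from C.
That leaves G = 2.
C must be 5 (only option left). Strike 5 from E.
That leaves E = 1.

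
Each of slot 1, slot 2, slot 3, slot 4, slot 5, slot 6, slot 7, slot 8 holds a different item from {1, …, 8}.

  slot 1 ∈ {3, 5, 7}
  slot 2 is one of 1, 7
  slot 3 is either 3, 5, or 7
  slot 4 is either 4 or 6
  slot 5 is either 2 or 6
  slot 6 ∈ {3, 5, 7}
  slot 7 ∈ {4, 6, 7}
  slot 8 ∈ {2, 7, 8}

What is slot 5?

The 8 variables together cover exactly {1, 2, 3, 4, 5, 6, 7, 8} — 8 values for 8 variables — and 1 appears only in slot 2's list, so slot 2 = 1.
The 7 still-open variables together cover exactly {2, 3, 4, 5, 6, 7, 8} — 7 values for 7 variables — and 8 appears only in slot 8's list, so slot 8 = 8.
Among the 6 still-open variables, 2 fits only slot 5 (and all 6 values in {2, 3, 4, 5, 6, 7} must be used), so slot 5 = 2.

2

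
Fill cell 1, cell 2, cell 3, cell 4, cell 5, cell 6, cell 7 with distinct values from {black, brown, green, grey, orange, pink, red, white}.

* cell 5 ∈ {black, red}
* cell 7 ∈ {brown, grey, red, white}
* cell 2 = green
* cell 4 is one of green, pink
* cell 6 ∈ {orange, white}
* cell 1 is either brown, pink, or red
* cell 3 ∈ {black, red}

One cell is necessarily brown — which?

cell 2 must be green (only option left). So cell 4 can't be green.
cell 4 must be pink (only option left). Remove pink from cell 1.
cell 3 and cell 5 share exactly the 2 values {black, red}; by pigeonhole those values go to them, so strike black, red from cell 1, cell 7.
So brown goes to cell 1.

cell 1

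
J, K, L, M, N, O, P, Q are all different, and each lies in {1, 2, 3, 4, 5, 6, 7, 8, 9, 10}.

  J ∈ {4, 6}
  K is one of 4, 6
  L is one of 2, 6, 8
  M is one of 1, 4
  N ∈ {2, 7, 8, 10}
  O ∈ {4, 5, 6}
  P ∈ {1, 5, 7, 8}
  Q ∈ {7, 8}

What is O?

5

The 8 variables together cover exactly {1, 2, 4, 5, 6, 7, 8, 10} — 8 values for 8 variables — and 10 appears only in N's list, so N = 10.
The 7 still-open variables draw from only 7 values {1, 2, 4, 5, 6, 7, 8}, so each is used; only L can be 2, hence L = 2.
J and K share exactly the 2 values {4, 6}; by pigeonhole those values go to them, so strike 4, 6 from M, O.
So O = 5.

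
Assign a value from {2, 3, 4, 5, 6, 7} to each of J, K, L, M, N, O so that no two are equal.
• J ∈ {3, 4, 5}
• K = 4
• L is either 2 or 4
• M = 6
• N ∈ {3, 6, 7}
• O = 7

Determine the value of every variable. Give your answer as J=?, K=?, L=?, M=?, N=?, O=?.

K must be 4 (only option left). So J, L can't be 4.
L has just one choice, so L = 2.
M must be 6 (only option left). Strike 6 from N.
O must be 7 (only option left). Eliminate 7 elsewhere: N.
N has just one choice, so N = 3. Strike 3 from J.
That leaves J = 5.

J=5, K=4, L=2, M=6, N=3, O=7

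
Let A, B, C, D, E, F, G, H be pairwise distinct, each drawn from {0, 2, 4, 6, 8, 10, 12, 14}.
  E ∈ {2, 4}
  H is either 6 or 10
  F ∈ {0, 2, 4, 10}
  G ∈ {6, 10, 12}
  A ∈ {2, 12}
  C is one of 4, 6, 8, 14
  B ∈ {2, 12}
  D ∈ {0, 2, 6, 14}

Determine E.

Among the 8 variables, 8 fits only C (and all 8 values in {0, 2, 4, 6, 8, 10, 12, 14} must be used), so C = 8.
Among the 7 still-open variables, 14 fits only D (and all 7 values in {0, 2, 4, 6, 10, 12, 14} must be used), so D = 14.
The 6 still-open variables together cover exactly {0, 2, 4, 6, 10, 12} — 6 values for 6 variables — and 0 appears only in F's list, so F = 0.
The 5 still-open variables together cover exactly {2, 4, 6, 10, 12} — 5 values for 5 variables — and 4 appears only in E's list, so E = 4.

4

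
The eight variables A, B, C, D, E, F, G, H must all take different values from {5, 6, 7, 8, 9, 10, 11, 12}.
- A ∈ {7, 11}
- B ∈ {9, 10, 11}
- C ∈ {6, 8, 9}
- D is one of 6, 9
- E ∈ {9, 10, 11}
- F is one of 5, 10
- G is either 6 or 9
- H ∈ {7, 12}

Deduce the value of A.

Among the 8 variables, 5 fits only F (and all 8 values in {5, 6, 7, 8, 9, 10, 11, 12} must be used), so F = 5.
The 7 still-open variables draw from only 7 values {6, 7, 8, 9, 10, 11, 12}, so each is used; only C can be 8, hence C = 8.
The 6 still-open variables together cover exactly {6, 7, 9, 10, 11, 12} — 6 values for 6 variables — and 12 appears only in H's list, so H = 12.
The 5 still-open variables draw from only 5 values {6, 7, 9, 10, 11}, so each is used; only A can be 7, hence A = 7.

7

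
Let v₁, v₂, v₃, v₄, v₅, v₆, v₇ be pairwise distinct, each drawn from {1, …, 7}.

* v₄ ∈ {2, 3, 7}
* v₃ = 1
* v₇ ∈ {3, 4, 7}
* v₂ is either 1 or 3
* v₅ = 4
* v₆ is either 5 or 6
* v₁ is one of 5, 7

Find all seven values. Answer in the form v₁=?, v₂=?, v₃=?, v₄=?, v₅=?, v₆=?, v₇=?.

v₁=5, v₂=3, v₃=1, v₄=2, v₅=4, v₆=6, v₇=7

v₃'s domain is down to {1}, so v₃ = 1. Strike 1 from v₂.
v₅ must be 4 (only option left). Remove 4 from v₇.
v₂'s domain is down to {3}, so v₂ = 3. So v₄, v₇ can't be 3.
v₇ must be 7 (only option left). Strike 7 from v₁, v₄.
That leaves v₁ = 5. Strike 5 from v₆.
v₄ must be 2 (only option left).
v₆ must be 6 (only option left).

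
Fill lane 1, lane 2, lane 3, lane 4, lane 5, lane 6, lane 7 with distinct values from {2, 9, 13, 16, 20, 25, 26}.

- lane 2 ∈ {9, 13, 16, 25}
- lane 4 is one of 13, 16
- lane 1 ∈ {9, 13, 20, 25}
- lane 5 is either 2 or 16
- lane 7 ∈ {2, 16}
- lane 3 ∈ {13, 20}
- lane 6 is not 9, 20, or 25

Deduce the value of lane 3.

20

Among the 7 variables, 26 fits only lane 6 (and all 7 values in {2, 9, 13, 16, 20, 25, 26} must be used), so lane 6 = 26.
The 2 variables lane 5 and lane 7 are confined to {2, 16}, which locks those values in; drop them from lane 2, lane 4.
lane 4 has just one choice, so lane 4 = 13. Eliminate 13 elsewhere: lane 1, lane 2, lane 3.
So lane 3 = 20.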